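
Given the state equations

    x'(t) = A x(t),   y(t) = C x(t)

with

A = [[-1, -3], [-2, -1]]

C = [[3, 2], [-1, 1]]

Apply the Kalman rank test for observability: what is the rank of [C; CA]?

2

CA = [[-7, -11], [-1, 2]]
Observability matrix O = [C; CA] = [[3, 2], [-1, 1], [-7, -11], [-1, 2]]
Take the 2×2 submatrix of O formed by rows 1, 2: [[3, 2], [-1, 1]]. Its determinant is 3·1 - 2·(-1) = 3 - (-2) = 5 ≠ 0.
So rank(O) ≥ 2; since O has 2 columns, rank(O) = 2.
rank(O) = 2 = n, so the pair (A, C) is completely observable.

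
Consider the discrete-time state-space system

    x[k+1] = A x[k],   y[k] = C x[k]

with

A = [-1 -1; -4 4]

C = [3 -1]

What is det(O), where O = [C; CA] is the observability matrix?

-20

CA = [[1, -7]]
Observability matrix O = [C; CA] = [[3, -1], [1, -7]]
det(O) = 3·(-7) - (-1)·1 = -21 - (-1) = -20
Since det(O) ≠ 0, rank(O) = 2 and the system is completely observable.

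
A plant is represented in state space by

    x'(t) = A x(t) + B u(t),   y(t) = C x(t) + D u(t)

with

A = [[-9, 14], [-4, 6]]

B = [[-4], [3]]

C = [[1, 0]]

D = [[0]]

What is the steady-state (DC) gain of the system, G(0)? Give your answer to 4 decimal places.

33.0000

G(0) = C(-A)^{-1}B + D = -C A^{-1} B + D.
det A = 2, so A^{-1} = (1/2)·adj(A) = [[3, -7], [2, -9/2]]
A^{-1} B = [-33, -43/2]^T
C A^{-1} B = -33
G(0) = D - C A^{-1} B = 0 - (-33) = 33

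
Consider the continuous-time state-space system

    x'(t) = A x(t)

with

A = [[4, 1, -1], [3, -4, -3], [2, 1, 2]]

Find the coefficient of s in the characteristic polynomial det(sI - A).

Expand det(sI - A) for the 3×3 matrix.
p(s) = s^3 - 2s^2 - 14s + 43.
(Check: constant term = det(-A) = (-1)^3 det A = 43; coefficient of s^2 = -tr A = -2.)
The coefficient of s is -14.

-14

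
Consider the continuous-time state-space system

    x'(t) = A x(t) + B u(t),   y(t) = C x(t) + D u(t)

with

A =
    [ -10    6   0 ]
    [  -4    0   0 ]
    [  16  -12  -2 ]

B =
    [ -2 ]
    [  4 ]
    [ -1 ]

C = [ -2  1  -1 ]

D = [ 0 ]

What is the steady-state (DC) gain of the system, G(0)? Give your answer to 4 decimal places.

G(0) = C(-A)^{-1}B + D = -C A^{-1} B + D.
det A = -48, so A^{-1} = (1/-48)·adj(A) = [[0, -1/4, 0], [1/6, -5/12, 0], [-1, 1/2, -1/2]]
A^{-1} B = [-1, -2, 9/2]^T
C A^{-1} B = -9/2
G(0) = D - C A^{-1} B = 0 - (-9/2) = 9/2 ≈ 4.5000

4.5000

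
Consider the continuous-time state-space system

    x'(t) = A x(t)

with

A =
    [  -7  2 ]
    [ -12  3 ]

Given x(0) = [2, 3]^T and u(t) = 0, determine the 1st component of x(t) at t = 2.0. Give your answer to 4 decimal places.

det(sI - A) = s^2 - (tr A)s + det A, with tr A = (-7) + 3 = -4 and det A = (-7)·3 - 2·(-12) = -21 - (-24) = 3.
So p(s) = det(sI - A) = s^2 + 4s + 3.
Factor s^2 + 4s + 3: two numbers with sum -4 and product 3 are -1 and -3, so s^2 + 4s + 3 = (s + 1)(s + 3).
Hence p(s) = (s + 1) (s + 3), with roots -3, -1.
The eigenvalues -3, -1 are distinct and real, so A is diagonalisable and x(t) = e^{At} x(0) = V diag(e^{λ_i t}) V^{-1} x(0), where the columns of V are the eigenvectors.
λ = -3: A - (-3)I = [[-4, 2], [-12, 6]]. Row 1 gives (-4)·v1 + 2·v2 = 0, so take v_1 = [-1, -2]^T.
λ = -1: A - (-1)I = [[-6, 2], [-12, 4]]. Row 1 gives (-6)·v1 + 2·v2 = 0, so take v_2 = [-1, -3]^T.
V = [v_1 v_2] = [[-1, -1], [-2, -3]] has det V = 1, so V^{-1} = adj(V)/det V = [[-3, 1], [2, -1]].
Modal coordinates z(0) = V^{-1} x(0): (-3)·2 + 1·3 = -3; 2·2 + (-1)·3 = 1; so z(0) = [-3, 1]^T.
x_1(t) = Σ_i (v_i)_1 · z_i(0) · e^{λ_i t} (row 1 of V times the modal terms).
x_1(2.0) = (-1)·(-3)·e^{-3·2.0} + (-1)·1·e^{-1·2.0} = 3·0.002479 + (-1)·0.135335 = -0.1279.

-0.1279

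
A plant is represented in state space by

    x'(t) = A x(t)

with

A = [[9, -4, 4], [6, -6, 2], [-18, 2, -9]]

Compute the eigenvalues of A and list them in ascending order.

-3, -2, -1

det(sI - A) = s^3 - (tr A)s^2 + (M11 + M22 + M33)s - det A, where Mii is the 2×2 principal minor of A obtained by deleting row i and column i.
tr A = 9 + (-6) + (-9) = -6; M11 = (-6)·(-9) - 2·2 = 54 - 4 = 50; M22 = 9·(-9) - 4·(-18) = -81 - (-72) = -9; M33 = 9·(-6) - (-4)·6 = -54 - (-24) = -30; sum of minors = 11.
det A = 9·((-6)·(-9) - 2·2) - (-4)·(6·(-9) - 2·(-18)) + 4·(6·2 - (-6)·(-18)) = 9·50 - (-4)·(-18) + 4·(-96) = -6.
So p(s) = det(sI - A) = s^3 + 6s^2 + 11s + 6.
Rational-root test: any integer root divides 6. Testing small divisors, s = -1 works: p(-1) = -1 + 6 + (-11) + 6 = 0, so (s + 1) is a factor.
Dividing, p(s) = (s + 1)(s^2 + 5s + 6).
Factor s^2 + 5s + 6: two numbers with sum -5 and product 6 are -2 and -3, so s^2 + 5s + 6 = (s + 2)(s + 3).
Hence p(s) = (s + 1) (s + 2) (s + 3), with roots -3, -2, -1.
All eigenvalues have negative real part, so the system is asymptotically stable.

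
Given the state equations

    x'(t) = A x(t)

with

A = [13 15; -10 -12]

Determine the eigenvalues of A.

-2, 3

det(sI - A) = s^2 - (tr A)s + det A, with tr A = 13 + (-12) = 1 and det A = 13·(-12) - 15·(-10) = -156 - (-150) = -6.
So p(s) = det(sI - A) = s^2 - s - 6.
Factor s^2 - s - 6: two numbers with sum 1 and product -6 are 3 and -2, so s^2 - s - 6 = (s - 3)(s + 2).
Hence p(s) = (s - 3) (s + 2), with roots -2, 3.
At least one eigenvalue has non-negative real part, so the system is not asymptotically stable.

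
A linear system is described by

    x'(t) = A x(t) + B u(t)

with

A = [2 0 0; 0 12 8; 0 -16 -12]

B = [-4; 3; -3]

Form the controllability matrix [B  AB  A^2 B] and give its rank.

AB = [[-8], [12], [-12]]
A^2B = [[-16], [48], [-48]]
Controllability matrix C = [B  AB  A^2B] = [[-4, -8, -16], [3, 12, 48], [-3, -12, -48]]
The rows r1, r2, r3 of C are linearly dependent: r2 + r3 = 0 (check each entry), so rank(C) ≤ 2.
The 2×2 minor from rows 1, 2, columns 1, 2 is (-4)·12 - (-8)·3 = -48 - (-24) = -24 ≠ 0, so rank(C) = 2.
rank(C) = 2 < n = 3, so the pair (A, B) is not completely controllable.

2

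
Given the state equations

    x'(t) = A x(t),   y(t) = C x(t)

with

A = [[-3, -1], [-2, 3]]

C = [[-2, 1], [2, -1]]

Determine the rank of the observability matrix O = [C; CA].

2

CA = [[4, 5], [-4, -5]]
Observability matrix O = [C; CA] = [[-2, 1], [2, -1], [4, 5], [-4, -5]]
Take the 2×2 submatrix of O formed by rows 1, 3: [[-2, 1], [4, 5]]. Its determinant is (-2)·5 - 1·4 = -10 - 4 = -14 ≠ 0.
So rank(O) ≥ 2; since O has 2 columns, rank(O) = 2.
rank(O) = 2 = n, so the pair (A, C) is completely observable.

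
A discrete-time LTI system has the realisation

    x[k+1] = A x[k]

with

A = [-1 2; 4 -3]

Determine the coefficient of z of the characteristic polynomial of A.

4

For a 2×2 matrix, det(zI - A) = z^2 - (tr A)z + det A.
tr A = -4, det A = -5.
So p(z) = z^2 + 4z - 5.
The coefficient of z is 4.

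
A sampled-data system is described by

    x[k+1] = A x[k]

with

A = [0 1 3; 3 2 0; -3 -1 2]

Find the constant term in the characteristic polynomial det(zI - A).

Expand det(zI - A) for the 3×3 matrix.
p(z) = z^3 - 4z^2 + 10z - 3.
(Check: constant term = det(-A) = (-1)^3 det A = -3; coefficient of z^2 = -tr A = -4.)
The constant term is -3.

-3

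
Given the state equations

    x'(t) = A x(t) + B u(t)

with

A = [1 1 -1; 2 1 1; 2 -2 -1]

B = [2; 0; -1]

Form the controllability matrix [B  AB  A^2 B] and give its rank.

3

AB = [[3], [3], [5]]
A^2B = [[1], [14], [-5]]
Controllability matrix C = [B  AB  A^2B] = [[2, 3, 1], [0, 3, 14], [-1, 5, -5]]
det(C) = 2·(3·(-5) - 14·5) - 3·(0·(-5) - 14·(-1)) + 1·(0·5 - 3·(-1)) = 2·(-85) - 3·14 + 1·3 = -209 ≠ 0, so rank(C) = 3.
rank(C) = 3 = n, so the pair (A, B) is completely controllable.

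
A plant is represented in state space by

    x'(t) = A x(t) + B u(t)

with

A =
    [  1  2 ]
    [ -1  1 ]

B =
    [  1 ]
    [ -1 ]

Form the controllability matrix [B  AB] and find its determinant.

-3

AB = [[-1], [-2]]
Controllability matrix C = [B  AB] = [[1, -1], [-1, -2]]
det(C) = 1·(-2) - (-1)·(-1) = -2 - 1 = -3
Since det(C) ≠ 0, rank(C) = 2 and the system is completely controllable.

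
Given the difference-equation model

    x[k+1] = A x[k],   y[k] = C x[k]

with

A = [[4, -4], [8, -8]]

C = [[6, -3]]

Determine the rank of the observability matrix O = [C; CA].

CA = [[0, 0]]
Observability matrix O = [C; CA] = [[6, -3], [0, 0]]
Every row of O is a scalar multiple of row 1 = [6, -3] (multipliers 1, 0), so the rows span a one-dimensional space.
O ≠ 0, hence rank(O) = 1.
rank(O) = 1 < n = 2, so the pair (A, C) is not completely observable.

1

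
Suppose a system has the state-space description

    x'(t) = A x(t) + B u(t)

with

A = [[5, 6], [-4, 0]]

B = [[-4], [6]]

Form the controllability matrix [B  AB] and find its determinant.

-160

AB = [[16], [16]]
Controllability matrix C = [B  AB] = [[-4, 16], [6, 16]]
det(C) = (-4)·16 - 16·6 = -64 - 96 = -160
Since det(C) ≠ 0, rank(C) = 2 and the system is completely controllable.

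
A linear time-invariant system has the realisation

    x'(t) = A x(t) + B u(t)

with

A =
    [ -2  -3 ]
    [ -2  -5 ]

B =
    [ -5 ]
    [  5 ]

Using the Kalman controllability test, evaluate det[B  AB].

100

AB = [[-5], [-15]]
Controllability matrix C = [B  AB] = [[-5, -5], [5, -15]]
det(C) = (-5)·(-15) - (-5)·5 = 75 - (-25) = 100
Since det(C) ≠ 0, rank(C) = 2 and the system is completely controllable.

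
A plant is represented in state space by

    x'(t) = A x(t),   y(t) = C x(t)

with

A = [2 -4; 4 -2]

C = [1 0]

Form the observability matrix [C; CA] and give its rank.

CA = [[2, -4]]
Observability matrix O = [C; CA] = [[1, 0], [2, -4]]
det(O) = 1·(-4) - 0·2 = -4 - 0 = -4 ≠ 0, so rank(O) = 2.
rank(O) = 2 = n, so the pair (A, C) is completely observable.

2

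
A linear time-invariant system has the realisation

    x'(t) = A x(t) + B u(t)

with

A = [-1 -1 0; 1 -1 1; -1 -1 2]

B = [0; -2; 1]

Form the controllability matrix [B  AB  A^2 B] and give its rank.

3

AB = [[2], [3], [4]]
A^2B = [[-5], [3], [3]]
Controllability matrix C = [B  AB  A^2B] = [[0, 2, -5], [-2, 3, 3], [1, 4, 3]]
det(C) = 0·(3·3 - 3·4) - 2·((-2)·3 - 3·1) + (-5)·((-2)·4 - 3·1) = 0·(-3) - 2·(-9) + (-5)·(-11) = 73 ≠ 0, so rank(C) = 3.
rank(C) = 3 = n, so the pair (A, B) is completely controllable.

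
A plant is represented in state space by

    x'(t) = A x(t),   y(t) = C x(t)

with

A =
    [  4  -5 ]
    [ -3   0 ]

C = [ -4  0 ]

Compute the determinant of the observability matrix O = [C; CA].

-80

CA = [[-16, 20]]
Observability matrix O = [C; CA] = [[-4, 0], [-16, 20]]
det(O) = (-4)·20 - 0·(-16) = -80 - 0 = -80
Since det(O) ≠ 0, rank(O) = 2 and the system is completely observable.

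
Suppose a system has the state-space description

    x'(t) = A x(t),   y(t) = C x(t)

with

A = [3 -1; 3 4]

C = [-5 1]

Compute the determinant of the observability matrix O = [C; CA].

CA = [[-12, 9]]
Observability matrix O = [C; CA] = [[-5, 1], [-12, 9]]
det(O) = (-5)·9 - 1·(-12) = -45 - (-12) = -33
Since det(O) ≠ 0, rank(O) = 2 and the system is completely observable.

-33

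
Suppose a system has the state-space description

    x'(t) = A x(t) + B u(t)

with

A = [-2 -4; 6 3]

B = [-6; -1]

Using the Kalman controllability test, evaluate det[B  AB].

250

AB = [[16], [-39]]
Controllability matrix C = [B  AB] = [[-6, 16], [-1, -39]]
det(C) = (-6)·(-39) - 16·(-1) = 234 - (-16) = 250
Since det(C) ≠ 0, rank(C) = 2 and the system is completely controllable.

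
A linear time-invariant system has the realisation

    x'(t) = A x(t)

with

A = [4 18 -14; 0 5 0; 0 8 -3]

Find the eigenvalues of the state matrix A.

-3, 4, 5

det(sI - A) = s^3 - (tr A)s^2 + (M11 + M22 + M33)s - det A, where Mii is the 2×2 principal minor of A obtained by deleting row i and column i.
tr A = 4 + 5 + (-3) = 6; M11 = 5·(-3) - 0·8 = -15 - 0 = -15; M22 = 4·(-3) - (-14)·0 = -12 - 0 = -12; M33 = 4·5 - 18·0 = 20 - 0 = 20; sum of minors = -7.
det A = 4·(5·(-3) - 0·8) - 18·(0·(-3) - 0·0) + (-14)·(0·8 - 5·0) = 4·(-15) - 18·0 + (-14)·0 = -60.
So p(s) = det(sI - A) = s^3 - 6s^2 - 7s + 60.
Rational-root test: any integer root divides 60. Testing small divisors, s = -3 works: p(-3) = -27 + (-54) + 21 + 60 = 0, so (s + 3) is a factor.
Dividing, p(s) = (s + 3)(s^2 - 9s + 20).
Factor s^2 - 9s + 20: two numbers with sum 9 and product 20 are 5 and 4, so s^2 - 9s + 20 = (s - 5)(s - 4).
Hence p(s) = (s - 5) (s - 4) (s + 3), with roots -3, 4, 5.
At least one eigenvalue has non-negative real part, so the system is not asymptotically stable.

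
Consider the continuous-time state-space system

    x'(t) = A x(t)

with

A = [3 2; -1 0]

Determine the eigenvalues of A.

1, 2

det(sI - A) = s^2 - (tr A)s + det A, with tr A = 3 + 0 = 3 and det A = 3·0 - 2·(-1) = 0 - (-2) = 2.
So p(s) = det(sI - A) = s^2 - 3s + 2.
Factor s^2 - 3s + 2: two numbers with sum 3 and product 2 are 2 and 1, so s^2 - 3s + 2 = (s - 2)(s - 1).
Hence p(s) = (s - 2) (s - 1), with roots 1, 2.
At least one eigenvalue has non-negative real part, so the system is not asymptotically stable.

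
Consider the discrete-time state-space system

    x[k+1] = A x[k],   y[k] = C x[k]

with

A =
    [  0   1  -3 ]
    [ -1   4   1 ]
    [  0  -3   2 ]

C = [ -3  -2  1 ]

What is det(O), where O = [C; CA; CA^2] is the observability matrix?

-2497

CA = [[2, -14, 9]]
CA^2 = [[14, -81, -2]]
Observability matrix O = [C; CA; CA^2] = [[-3, -2, 1], [2, -14, 9], [14, -81, -2]]
Expanding along the first row, det(O) = (-3)·((-14)·(-2) - 9·(-81)) - (-2)·(2·(-2) - 9·14) + 1·(2·(-81) - (-14)·14) = (-3)·757 - (-2)·(-130) + 1·34 = -2497
Since det(O) ≠ 0, rank(O) = 3 and the system is completely observable.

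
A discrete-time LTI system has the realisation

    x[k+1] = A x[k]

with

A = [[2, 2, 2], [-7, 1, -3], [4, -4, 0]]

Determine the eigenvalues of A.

det(zI - A) = z^3 - (tr A)z^2 + (M11 + M22 + M33)z - det A, where Mii is the 2×2 principal minor of A obtained by deleting row i and column i.
tr A = 2 + 1 + 0 = 3; M11 = 1·0 - (-3)·(-4) = 0 - 12 = -12; M22 = 2·0 - 2·4 = 0 - 8 = -8; M33 = 2·1 - 2·(-7) = 2 - (-14) = 16; sum of minors = -4.
det A = 2·(1·0 - (-3)·(-4)) - 2·((-7)·0 - (-3)·4) + 2·((-7)·(-4) - 1·4) = 2·(-12) - 2·12 + 2·24 = 0.
So p(z) = det(zI - A) = z^3 - 3z^2 - 4z.
The constant term is 0, so p(z) = z(z^2 - 3z - 4).
Factor z^2 - 3z - 4: two numbers with sum 3 and product -4 are 4 and -1, so z^2 - 3z - 4 = (z - 4)(z + 1).
Hence p(z) = z (z - 4) (z + 1), with roots -1, 0, 4.

-1, 0, 4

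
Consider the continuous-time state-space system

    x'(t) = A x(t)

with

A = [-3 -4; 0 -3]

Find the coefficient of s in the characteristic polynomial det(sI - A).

6

For a 2×2 matrix, det(sI - A) = s^2 - (tr A)s + det A.
tr A = -6, det A = 9.
So p(s) = s^2 + 6s + 9.
The coefficient of s is 6.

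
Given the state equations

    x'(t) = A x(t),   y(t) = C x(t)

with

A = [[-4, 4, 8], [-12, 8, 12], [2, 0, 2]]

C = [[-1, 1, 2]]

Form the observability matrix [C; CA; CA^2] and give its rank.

CA = [[-4, 4, 8]]
CA^2 = [[-16, 16, 32]]
Observability matrix O = [C; CA; CA^2] = [[-1, 1, 2], [-4, 4, 8], [-16, 16, 32]]
Every row of O is a scalar multiple of row 1 = [-1, 1, 2] (multipliers 1, 4, 16), so the rows span a one-dimensional space.
O ≠ 0, hence rank(O) = 1.
rank(O) = 1 < n = 3, so the pair (A, C) is not completely observable.

1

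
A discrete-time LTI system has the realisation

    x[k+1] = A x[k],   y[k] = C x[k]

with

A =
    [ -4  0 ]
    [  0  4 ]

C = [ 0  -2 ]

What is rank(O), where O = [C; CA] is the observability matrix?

CA = [[0, -8]]
Observability matrix O = [C; CA] = [[0, -2], [0, -8]]
Every row of O is a scalar multiple of row 1 = [0, -2] (multipliers 1, 4), so the rows span a one-dimensional space.
O ≠ 0, hence rank(O) = 1.
rank(O) = 1 < n = 2, so the pair (A, C) is not completely observable.

1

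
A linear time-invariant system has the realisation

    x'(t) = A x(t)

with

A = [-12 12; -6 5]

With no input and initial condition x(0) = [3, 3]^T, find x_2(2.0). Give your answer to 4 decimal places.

0.0203

det(sI - A) = s^2 - (tr A)s + det A, with tr A = (-12) + 5 = -7 and det A = (-12)·5 - 12·(-6) = -60 - (-72) = 12.
So p(s) = det(sI - A) = s^2 + 7s + 12.
Factor s^2 + 7s + 12: two numbers with sum -7 and product 12 are -3 and -4, so s^2 + 7s + 12 = (s + 3)(s + 4).
Hence p(s) = (s + 3) (s + 4), with roots -4, -3.
The eigenvalues -4, -3 are distinct and real, so A is diagonalisable and x(t) = e^{At} x(0) = V diag(e^{λ_i t}) V^{-1} x(0), where the columns of V are the eigenvectors.
λ = -4: A - (-4)I = [[-8, 12], [-6, 9]]. Row 1 gives (-8)·v1 + 12·v2 = 0, so take v_1 = [-3, -2]^T.
λ = -3: A - (-3)I = [[-9, 12], [-6, 8]]. Row 1 gives (-9)·v1 + 12·v2 = 0, so take v_2 = [4, 3]^T.
V = [v_1 v_2] = [[-3, 4], [-2, 3]] has det V = -1, so V^{-1} = adj(V)/det V = [[-3, 4], [-2, 3]].
Modal coordinates z(0) = V^{-1} x(0): (-3)·3 + 4·3 = 3; (-2)·3 + 3·3 = 3; so z(0) = [3, 3]^T.
x_2(t) = Σ_i (v_i)_2 · z_i(0) · e^{λ_i t} (row 2 of V times the modal terms).
x_2(2.0) = (-2)·3·e^{-4·2.0} + 3·3·e^{-3·2.0} = (-6)·0.000335 + 9·0.002479 = 0.0203.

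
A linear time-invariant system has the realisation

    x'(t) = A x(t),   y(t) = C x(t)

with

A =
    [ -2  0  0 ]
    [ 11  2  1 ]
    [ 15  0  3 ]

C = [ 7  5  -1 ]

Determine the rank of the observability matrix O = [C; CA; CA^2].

2

CA = [[26, 10, 2]]
CA^2 = [[88, 20, 16]]
Observability matrix O = [C; CA; CA^2] = [[7, 5, -1], [26, 10, 2], [88, 20, 16]]
The columns c1, c2, c3 of O are linearly dependent: -c1 + 2·c2 + 3·c3 = 0 (check each entry), so rank(O) ≤ 2.
The 2×2 minor from rows 1, 2, columns 1, 2 is 7·10 - 5·26 = 70 - 130 = -60 ≠ 0, so rank(O) = 2.
rank(O) = 2 < n = 3, so the pair (A, C) is not completely observable.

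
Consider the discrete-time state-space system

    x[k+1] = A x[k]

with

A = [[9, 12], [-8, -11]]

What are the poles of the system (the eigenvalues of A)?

-3, 1

det(zI - A) = z^2 - (tr A)z + det A, with tr A = 9 + (-11) = -2 and det A = 9·(-11) - 12·(-8) = -99 - (-96) = -3.
So p(z) = det(zI - A) = z^2 + 2z - 3.
Factor z^2 + 2z - 3: two numbers with sum -2 and product -3 are 1 and -3, so z^2 + 2z - 3 = (z - 1)(z + 3).
Hence p(z) = (z - 1) (z + 3), with roots -3, 1.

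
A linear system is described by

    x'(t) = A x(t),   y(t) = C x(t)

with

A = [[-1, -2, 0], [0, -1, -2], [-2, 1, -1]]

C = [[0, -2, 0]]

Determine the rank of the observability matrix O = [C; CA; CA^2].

3

CA = [[0, 2, 4]]
CA^2 = [[-8, 2, -8]]
Observability matrix O = [C; CA; CA^2] = [[0, -2, 0], [0, 2, 4], [-8, 2, -8]]
det(O) = 0·(2·(-8) - 4·2) - (-2)·(0·(-8) - 4·(-8)) + 0·(0·2 - 2·(-8)) = 0·(-24) - (-2)·32 + 0·16 = 64 ≠ 0, so rank(O) = 3.
rank(O) = 3 = n, so the pair (A, C) is completely observable.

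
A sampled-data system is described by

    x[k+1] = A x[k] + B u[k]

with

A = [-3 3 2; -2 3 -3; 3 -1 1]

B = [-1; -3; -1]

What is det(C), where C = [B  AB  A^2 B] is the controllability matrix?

459

AB = [[-8], [-4], [-1]]
A^2B = [[10], [7], [-21]]
Controllability matrix C = [B  AB  A^2B] = [[-1, -8, 10], [-3, -4, 7], [-1, -1, -21]]
Expanding along the first row, det(C) = (-1)·((-4)·(-21) - 7·(-1)) - (-8)·((-3)·(-21) - 7·(-1)) + 10·((-3)·(-1) - (-4)·(-1)) = (-1)·91 - (-8)·70 + 10·(-1) = 459
Since det(C) ≠ 0, rank(C) = 3 and the system is completely controllable.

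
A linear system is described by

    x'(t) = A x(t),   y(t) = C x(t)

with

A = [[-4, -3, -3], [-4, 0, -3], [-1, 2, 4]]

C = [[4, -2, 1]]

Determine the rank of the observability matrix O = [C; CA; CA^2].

3

CA = [[-9, -10, -2]]
CA^2 = [[78, 23, 49]]
Observability matrix O = [C; CA; CA^2] = [[4, -2, 1], [-9, -10, -2], [78, 23, 49]]
det(O) = 4·((-10)·49 - (-2)·23) - (-2)·((-9)·49 - (-2)·78) + 1·((-9)·23 - (-10)·78) = 4·(-444) - (-2)·(-285) + 1·573 = -1773 ≠ 0, so rank(O) = 3.
rank(O) = 3 = n, so the pair (A, C) is completely observable.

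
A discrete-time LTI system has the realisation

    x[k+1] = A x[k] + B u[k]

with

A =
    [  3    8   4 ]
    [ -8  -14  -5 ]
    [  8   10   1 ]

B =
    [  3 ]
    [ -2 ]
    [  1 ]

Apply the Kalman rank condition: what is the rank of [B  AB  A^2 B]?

AB = [[-3], [-1], [5]]
A^2B = [[3], [13], [-29]]
Controllability matrix C = [B  AB  A^2B] = [[3, -3, 3], [-2, -1, 13], [1, 5, -29]]
The rows r1, r2, r3 of C are linearly dependent: r1 + 2·r2 + r3 = 0 (check each entry), so rank(C) ≤ 2.
The 2×2 minor from rows 1, 2, columns 1, 2 is 3·(-1) - (-3)·(-2) = -3 - 6 = -9 ≠ 0, so rank(C) = 2.
rank(C) = 2 < n = 3, so the pair (A, B) is not completely controllable.

2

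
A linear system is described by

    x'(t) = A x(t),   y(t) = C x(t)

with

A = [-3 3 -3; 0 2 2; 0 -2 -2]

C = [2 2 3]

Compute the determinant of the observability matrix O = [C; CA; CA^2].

324

CA = [[-6, 4, -8]]
CA^2 = [[18, 6, 42]]
Observability matrix O = [C; CA; CA^2] = [[2, 2, 3], [-6, 4, -8], [18, 6, 42]]
Expanding along the first row, det(O) = 2·(4·42 - (-8)·6) - 2·((-6)·42 - (-8)·18) + 3·((-6)·6 - 4·18) = 2·216 - 2·(-108) + 3·(-108) = 324
Since det(O) ≠ 0, rank(O) = 3 and the system is completely observable.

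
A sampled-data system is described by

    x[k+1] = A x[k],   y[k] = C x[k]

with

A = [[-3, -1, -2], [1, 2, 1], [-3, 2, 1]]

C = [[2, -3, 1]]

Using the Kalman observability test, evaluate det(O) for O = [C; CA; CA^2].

CA = [[-12, -6, -6]]
CA^2 = [[48, -12, 12]]
Observability matrix O = [C; CA; CA^2] = [[2, -3, 1], [-12, -6, -6], [48, -12, 12]]
Expanding along the first row, det(O) = 2·((-6)·12 - (-6)·(-12)) - (-3)·((-12)·12 - (-6)·48) + 1·((-12)·(-12) - (-6)·48) = 2·(-144) - (-3)·144 + 1·432 = 576
Since det(O) ≠ 0, rank(O) = 3 and the system is completely observable.

576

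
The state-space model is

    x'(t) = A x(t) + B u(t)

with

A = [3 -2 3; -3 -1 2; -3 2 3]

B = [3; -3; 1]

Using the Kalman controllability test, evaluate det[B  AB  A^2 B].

AB = [[18], [-4], [-12]]
A^2B = [[26], [-74], [-98]]
Controllability matrix C = [B  AB  A^2B] = [[3, 18, 26], [-3, -4, -74], [1, -12, -98]]
Expanding along the first row, det(C) = 3·((-4)·(-98) - (-74)·(-12)) - 18·((-3)·(-98) - (-74)·1) + 26·((-3)·(-12) - (-4)·1) = 3·(-496) - 18·368 + 26·40 = -7072
Since det(C) ≠ 0, rank(C) = 3 and the system is completely controllable.

-7072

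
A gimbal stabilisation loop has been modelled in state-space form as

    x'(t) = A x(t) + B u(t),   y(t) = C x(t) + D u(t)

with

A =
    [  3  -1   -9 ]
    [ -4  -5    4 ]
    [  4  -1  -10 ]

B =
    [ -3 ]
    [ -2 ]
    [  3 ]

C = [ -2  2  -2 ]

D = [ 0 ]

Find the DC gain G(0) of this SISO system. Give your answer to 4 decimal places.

G(0) = C(-A)^{-1}B + D = -C A^{-1} B + D.
det A = -30, so A^{-1} = (1/-30)·adj(A) = [[-9/5, 1/30, 49/30], [4/5, -1/5, -4/5], [-4/5, 1/30, 19/30]]
A^{-1} B = [307/30, -22/5, 127/30]^T
C A^{-1} B = -566/15
G(0) = D - C A^{-1} B = 0 - (-566/15) = 566/15 ≈ 37.7333

37.7333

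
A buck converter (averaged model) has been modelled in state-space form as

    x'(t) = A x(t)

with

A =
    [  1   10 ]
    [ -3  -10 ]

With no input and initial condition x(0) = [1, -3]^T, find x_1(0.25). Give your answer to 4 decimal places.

-1.6665

det(sI - A) = s^2 - (tr A)s + det A, with tr A = 1 + (-10) = -9 and det A = 1·(-10) - 10·(-3) = -10 - (-30) = 20.
So p(s) = det(sI - A) = s^2 + 9s + 20.
Factor s^2 + 9s + 20: two numbers with sum -9 and product 20 are -4 and -5, so s^2 + 9s + 20 = (s + 4)(s + 5).
Hence p(s) = (s + 4) (s + 5), with roots -5, -4.
The eigenvalues -5, -4 are distinct and real, so A is diagonalisable and x(t) = e^{At} x(0) = V diag(e^{λ_i t}) V^{-1} x(0), where the columns of V are the eigenvectors.
λ = -5: A - (-5)I = [[6, 10], [-3, -5]]. Row 1 gives 6·v1 + 10·v2 = 0, so take v_1 = [-5, 3]^T.
λ = -4: A - (-4)I = [[5, 10], [-3, -6]]. Row 1 gives 5·v1 + 10·v2 = 0, so take v_2 = [2, -1]^T.
V = [v_1 v_2] = [[-5, 2], [3, -1]] has det V = -1, so V^{-1} = adj(V)/det V = [[1, 2], [3, 5]].
Modal coordinates z(0) = V^{-1} x(0): 1·1 + 2·(-3) = -5; 3·1 + 5·(-3) = -12; so z(0) = [-5, -12]^T.
x_1(t) = Σ_i (v_i)_1 · z_i(0) · e^{λ_i t} (row 1 of V times the modal terms).
x_1(0.25) = (-5)·(-5)·e^{-5·0.25} + 2·(-12)·e^{-4·0.25} = 25·0.286505 + (-24)·0.367879 = -1.6665.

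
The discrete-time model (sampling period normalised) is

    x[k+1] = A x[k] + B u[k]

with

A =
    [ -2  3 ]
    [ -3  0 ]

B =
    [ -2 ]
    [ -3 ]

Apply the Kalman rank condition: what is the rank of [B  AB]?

AB = [[-5], [6]]
Controllability matrix C = [B  AB] = [[-2, -5], [-3, 6]]
det(C) = (-2)·6 - (-5)·(-3) = -12 - 15 = -27 ≠ 0, so rank(C) = 2.
rank(C) = 2 = n, so the pair (A, B) is completely controllable.

2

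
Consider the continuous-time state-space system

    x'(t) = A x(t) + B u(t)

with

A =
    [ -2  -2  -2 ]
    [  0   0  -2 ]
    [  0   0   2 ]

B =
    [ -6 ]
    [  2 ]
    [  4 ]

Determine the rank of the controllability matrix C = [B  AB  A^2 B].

2

AB = [[0], [-8], [8]]
A^2B = [[0], [-16], [16]]
Controllability matrix C = [B  AB  A^2B] = [[-6, 0, 0], [2, -8, -16], [4, 8, 16]]
The rows r1, r2, r3 of C are linearly dependent: r1 + r2 + r3 = 0 (check each entry), so rank(C) ≤ 2.
The 2×2 minor from rows 1, 2, columns 1, 2 is (-6)·(-8) - 0·2 = 48 - 0 = 48 ≠ 0, so rank(C) = 2.
rank(C) = 2 < n = 3, so the pair (A, B) is not completely controllable.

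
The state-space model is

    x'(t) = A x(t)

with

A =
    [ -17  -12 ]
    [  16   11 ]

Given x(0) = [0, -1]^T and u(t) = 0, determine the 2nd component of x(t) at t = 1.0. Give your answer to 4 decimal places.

-1.4513

det(sI - A) = s^2 - (tr A)s + det A, with tr A = (-17) + 11 = -6 and det A = (-17)·11 - (-12)·16 = -187 - (-192) = 5.
So p(s) = det(sI - A) = s^2 + 6s + 5.
Factor s^2 + 6s + 5: two numbers with sum -6 and product 5 are -1 and -5, so s^2 + 6s + 5 = (s + 1)(s + 5).
Hence p(s) = (s + 1) (s + 5), with roots -5, -1.
The eigenvalues -5, -1 are distinct and real, so A is diagonalisable and x(t) = e^{At} x(0) = V diag(e^{λ_i t}) V^{-1} x(0), where the columns of V are the eigenvectors.
λ = -5: A - (-5)I = [[-12, -12], [16, 16]]. Row 1 gives (-12)·v1 + (-12)·v2 = 0, so take v_1 = [1, -1]^T.
λ = -1: A - (-1)I = [[-16, -12], [16, 12]]. Row 1 gives (-16)·v1 + (-12)·v2 = 0, so take v_2 = [-3, 4]^T.
V = [v_1 v_2] = [[1, -3], [-1, 4]] has det V = 1, so V^{-1} = adj(V)/det V = [[4, 3], [1, 1]].
Modal coordinates z(0) = V^{-1} x(0): 4·0 + 3·(-1) = -3; 1·0 + 1·(-1) = -1; so z(0) = [-3, -1]^T.
x_2(t) = Σ_i (v_i)_2 · z_i(0) · e^{λ_i t} (row 2 of V times the modal terms).
x_2(1.0) = (-1)·(-3)·e^{-5·1.0} + 4·(-1)·e^{-1·1.0} = 3·0.006738 + (-4)·0.367879 = -1.4513.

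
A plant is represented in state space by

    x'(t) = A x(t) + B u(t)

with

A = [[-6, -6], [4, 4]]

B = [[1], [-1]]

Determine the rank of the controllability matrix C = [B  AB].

1

AB = [[0], [0]]
Controllability matrix C = [B  AB] = [[1, 0], [-1, 0]]
Every column of C is a scalar multiple of column 1 = [1, -1] (multipliers 1, 0), so the columns span a one-dimensional space.
C ≠ 0, hence rank(C) = 1.
rank(C) = 1 < n = 2, so the pair (A, B) is not completely controllable.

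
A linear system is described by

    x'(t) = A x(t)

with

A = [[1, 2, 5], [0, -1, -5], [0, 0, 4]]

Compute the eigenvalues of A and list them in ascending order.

det(sI - A) = s^3 - (tr A)s^2 + (M11 + M22 + M33)s - det A, where Mii is the 2×2 principal minor of A obtained by deleting row i and column i.
tr A = 1 + (-1) + 4 = 4; M11 = (-1)·4 - (-5)·0 = -4 - 0 = -4; M22 = 1·4 - 5·0 = 4 - 0 = 4; M33 = 1·(-1) - 2·0 = -1 - 0 = -1; sum of minors = -1.
det A = 1·((-1)·4 - (-5)·0) - 2·(0·4 - (-5)·0) + 5·(0·0 - (-1)·0) = 1·(-4) - 2·0 + 5·0 = -4.
So p(s) = det(sI - A) = s^3 - 4s^2 - s + 4.
Rational-root test: any integer root divides 4. Testing small divisors, s = -1 works: p(-1) = -1 + (-4) + 1 + 4 = 0, so (s + 1) is a factor.
Dividing, p(s) = (s + 1)(s^2 - 5s + 4).
Factor s^2 - 5s + 4: two numbers with sum 5 and product 4 are 4 and 1, so s^2 - 5s + 4 = (s - 4)(s - 1).
Hence p(s) = (s - 4) (s - 1) (s + 1), with roots -1, 1, 4.
At least one eigenvalue has non-negative real part, so the system is not asymptotically stable.

-1, 1, 4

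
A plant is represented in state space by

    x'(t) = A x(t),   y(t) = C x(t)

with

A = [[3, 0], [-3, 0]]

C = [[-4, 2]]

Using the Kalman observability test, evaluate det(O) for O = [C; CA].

36

CA = [[-18, 0]]
Observability matrix O = [C; CA] = [[-4, 2], [-18, 0]]
det(O) = (-4)·0 - 2·(-18) = 0 - (-36) = 36
Since det(O) ≠ 0, rank(O) = 2 and the system is completely observable.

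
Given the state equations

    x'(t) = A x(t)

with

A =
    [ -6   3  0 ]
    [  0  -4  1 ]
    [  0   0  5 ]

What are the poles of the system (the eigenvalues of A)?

det(sI - A) = s^3 - (tr A)s^2 + (M11 + M22 + M33)s - det A, where Mii is the 2×2 principal minor of A obtained by deleting row i and column i.
tr A = (-6) + (-4) + 5 = -5; M11 = (-4)·5 - 1·0 = -20 - 0 = -20; M22 = (-6)·5 - 0·0 = -30 - 0 = -30; M33 = (-6)·(-4) - 3·0 = 24 - 0 = 24; sum of minors = -26.
det A = (-6)·((-4)·5 - 1·0) - 3·(0·5 - 1·0) + 0·(0·0 - (-4)·0) = (-6)·(-20) - 3·0 + 0·0 = 120.
So p(s) = det(sI - A) = s^3 + 5s^2 - 26s - 120.
Rational-root test: any integer root divides -120. Testing small divisors, s = -4 works: p(-4) = -64 + 80 + 104 + (-120) = 0, so (s + 4) is a factor.
Dividing, p(s) = (s + 4)(s^2 + s - 30).
Factor s^2 + s - 30: two numbers with sum -1 and product -30 are 5 and -6, so s^2 + s - 30 = (s - 5)(s + 6).
Hence p(s) = (s - 5) (s + 4) (s + 6), with roots -6, -4, 5.
At least one eigenvalue has non-negative real part, so the system is not asymptotically stable.

-6, -4, 5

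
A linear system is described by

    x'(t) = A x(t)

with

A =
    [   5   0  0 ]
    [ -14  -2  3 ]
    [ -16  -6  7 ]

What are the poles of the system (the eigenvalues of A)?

det(sI - A) = s^3 - (tr A)s^2 + (M11 + M22 + M33)s - det A, where Mii is the 2×2 principal minor of A obtained by deleting row i and column i.
tr A = 5 + (-2) + 7 = 10; M11 = (-2)·7 - 3·(-6) = -14 - (-18) = 4; M22 = 5·7 - 0·(-16) = 35 - 0 = 35; M33 = 5·(-2) - 0·(-14) = -10 - 0 = -10; sum of minors = 29.
det A = 5·((-2)·7 - 3·(-6)) - 0·((-14)·7 - 3·(-16)) + 0·((-14)·(-6) - (-2)·(-16)) = 5·4 - 0·(-50) + 0·52 = 20.
So p(s) = det(sI - A) = s^3 - 10s^2 + 29s - 20.
Rational-root test: any integer root divides -20. Testing small divisors, s = 1 works: p(1) = 1 + (-10) + 29 + (-20) = 0, so (s - 1) is a factor.
Dividing, p(s) = (s - 1)(s^2 - 9s + 20).
Factor s^2 - 9s + 20: two numbers with sum 9 and product 20 are 5 and 4, so s^2 - 9s + 20 = (s - 5)(s - 4).
Hence p(s) = (s - 5) (s - 4) (s - 1), with roots 1, 4, 5.
At least one eigenvalue has non-negative real part, so the system is not asymptotically stable.

1, 4, 5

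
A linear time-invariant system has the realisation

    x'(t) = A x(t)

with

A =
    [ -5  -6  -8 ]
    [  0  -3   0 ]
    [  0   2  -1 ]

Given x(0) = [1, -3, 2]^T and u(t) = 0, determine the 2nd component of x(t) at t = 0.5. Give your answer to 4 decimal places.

-0.6694

det(sI - A) = s^3 - (tr A)s^2 + (M11 + M22 + M33)s - det A, where Mii is the 2×2 principal minor of A obtained by deleting row i and column i.
tr A = (-5) + (-3) + (-1) = -9; M11 = (-3)·(-1) - 0·2 = 3 - 0 = 3; M22 = (-5)·(-1) - (-8)·0 = 5 - 0 = 5; M33 = (-5)·(-3) - (-6)·0 = 15 - 0 = 15; sum of minors = 23.
det A = (-5)·((-3)·(-1) - 0·2) - (-6)·(0·(-1) - 0·0) + (-8)·(0·2 - (-3)·0) = (-5)·3 - (-6)·0 + (-8)·0 = -15.
So p(s) = det(sI - A) = s^3 + 9s^2 + 23s + 15.
Rational-root test: any integer root divides 15. Testing small divisors, s = -1 works: p(-1) = -1 + 9 + (-23) + 15 = 0, so (s + 1) is a factor.
Dividing, p(s) = (s + 1)(s^2 + 8s + 15).
Factor s^2 + 8s + 15: two numbers with sum -8 and product 15 are -3 and -5, so s^2 + 8s + 15 = (s + 3)(s + 5).
Hence p(s) = (s + 1) (s + 3) (s + 5), with roots -5, -3, -1.
The eigenvalues -5, -3, -1 are distinct and real, so A is diagonalisable and x(t) = e^{At} x(0) = V diag(e^{λ_i t}) V^{-1} x(0), where the columns of V are the eigenvectors.
λ = -5: A - (-5)I = [[0, -6, -8], [0, 2, 0], [0, 2, 4]]. v must be orthogonal to every row; (row 1) × (row 2) = [16, 0, 0], so take v_1 = [1, 0, 0]^T.
λ = -3: A - (-3)I = [[-2, -6, -8], [0, 0, 0], [0, 2, 2]]. v must be orthogonal to every row; (row 1) × (row 3) = [4, 4, -4], so take v_2 = [1, 1, -1]^T.
λ = -1: A - (-1)I = [[-4, -6, -8], [0, -2, 0], [0, 2, 0]]. v must be orthogonal to every row; (row 1) × (row 2) = [-16, 0, 8], so take v_3 = [-2, 0, 1]^T.
V = [v_1 v_2 v_3] = [[1, 1, -2], [0, 1, 0], [0, -1, 1]] has det V = 1, so V^{-1} = adj(V)/det V = [[1, 1, 2], [0, 1, 0], [0, 1, 1]].
Modal coordinates z(0) = V^{-1} x(0): 1·1 + 1·(-3) + 2·2 = 2; 0·1 + 1·(-3) + 0·2 = -3; 0·1 + 1·(-3) + 1·2 = -1; so z(0) = [2, -3, -1]^T.
x_2(t) = Σ_i (v_i)_2 · z_i(0) · e^{λ_i t} (row 2 of V times the modal terms).
x_2(0.5) = 0·2·e^{-5·0.5} + 1·(-3)·e^{-3·0.5} + 0·(-1)·e^{-1·0.5} = 0·0.082085 + (-3)·0.223130 + 0·0.606531 = -0.6694.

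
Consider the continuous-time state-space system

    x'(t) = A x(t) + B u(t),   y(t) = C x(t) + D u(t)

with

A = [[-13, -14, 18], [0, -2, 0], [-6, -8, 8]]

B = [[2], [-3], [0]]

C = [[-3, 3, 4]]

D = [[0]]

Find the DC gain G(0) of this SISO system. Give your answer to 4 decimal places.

G(0) = C(-A)^{-1}B + D = -C A^{-1} B + D.
det A = -8, so A^{-1} = (1/-8)·adj(A) = [[2, 4, -9/2], [0, -1/2, 0], [3/2, 5/2, -13/4]]
A^{-1} B = [-8, 3/2, -9/2]^T
C A^{-1} B = 21/2
G(0) = D - C A^{-1} B = 0 - (21/2) = -21/2 ≈ -10.5000

-10.5000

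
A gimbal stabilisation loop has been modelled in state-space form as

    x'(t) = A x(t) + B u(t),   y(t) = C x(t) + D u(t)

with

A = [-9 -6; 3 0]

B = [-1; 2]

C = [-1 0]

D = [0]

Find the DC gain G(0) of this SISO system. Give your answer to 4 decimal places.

G(0) = C(-A)^{-1}B + D = -C A^{-1} B + D.
det A = 18, so A^{-1} = (1/18)·adj(A) = [[0, 1/3], [-1/6, -1/2]]
A^{-1} B = [2/3, -5/6]^T
C A^{-1} B = -2/3
G(0) = D - C A^{-1} B = 0 - (-2/3) = 2/3 ≈ 0.6667

0.6667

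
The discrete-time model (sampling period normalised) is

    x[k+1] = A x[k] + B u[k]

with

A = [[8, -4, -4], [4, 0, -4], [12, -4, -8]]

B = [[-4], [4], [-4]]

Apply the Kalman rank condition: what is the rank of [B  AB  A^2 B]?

2

AB = [[-32], [0], [-32]]
A^2B = [[-128], [0], [-128]]
Controllability matrix C = [B  AB  A^2B] = [[-4, -32, -128], [4, 0, 0], [-4, -32, -128]]
The rows r1, r2, r3 of C are linearly dependent: -r1 + r3 = 0 (check each entry), so rank(C) ≤ 2.
The 2×2 minor from rows 1, 2, columns 1, 2 is (-4)·0 - (-32)·4 = 0 - (-128) = 128 ≠ 0, so rank(C) = 2.
rank(C) = 2 < n = 3, so the pair (A, B) is not completely controllable.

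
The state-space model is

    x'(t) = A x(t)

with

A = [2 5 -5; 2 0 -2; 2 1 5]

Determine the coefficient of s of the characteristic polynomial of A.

Expand det(sI - A) for the 3×3 matrix.
p(s) = s^3 - 7s^2 + 12s + 76.
(Check: constant term = det(-A) = (-1)^3 det A = 76; coefficient of s^2 = -tr A = -7.)
The coefficient of s is 12.

12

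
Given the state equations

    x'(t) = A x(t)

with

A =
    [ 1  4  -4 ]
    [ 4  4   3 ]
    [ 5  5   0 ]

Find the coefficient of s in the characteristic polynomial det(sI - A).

-7

Expand det(sI - A) for the 3×3 matrix.
p(s) = s^3 - 5s^2 - 7s - 45.
(Check: constant term = det(-A) = (-1)^3 det A = -45; coefficient of s^2 = -tr A = -5.)
The coefficient of s is -7.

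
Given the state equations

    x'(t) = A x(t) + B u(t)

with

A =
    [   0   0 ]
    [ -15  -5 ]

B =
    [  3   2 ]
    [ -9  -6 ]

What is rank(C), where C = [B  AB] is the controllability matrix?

AB = [[0, 0], [0, 0]]
Controllability matrix C = [B  AB] = [[3, 2, 0, 0], [-9, -6, 0, 0]]
Every column of C is a scalar multiple of column 1 = [3, -9] (multipliers 1, 2/3, 0, 0), so the columns span a one-dimensional space.
C ≠ 0, hence rank(C) = 1.
rank(C) = 1 < n = 2, so the pair (A, B) is not completely controllable.

1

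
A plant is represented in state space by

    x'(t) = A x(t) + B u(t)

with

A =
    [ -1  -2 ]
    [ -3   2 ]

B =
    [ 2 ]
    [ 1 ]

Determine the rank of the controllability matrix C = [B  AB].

2

AB = [[-4], [-4]]
Controllability matrix C = [B  AB] = [[2, -4], [1, -4]]
det(C) = 2·(-4) - (-4)·1 = -8 - (-4) = -4 ≠ 0, so rank(C) = 2.
rank(C) = 2 = n, so the pair (A, B) is completely controllable.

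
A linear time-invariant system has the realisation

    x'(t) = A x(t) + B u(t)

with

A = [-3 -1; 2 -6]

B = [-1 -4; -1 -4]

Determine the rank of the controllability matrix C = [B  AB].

1

AB = [[4, 16], [4, 16]]
Controllability matrix C = [B  AB] = [[-1, -4, 4, 16], [-1, -4, 4, 16]]
Every column of C is a scalar multiple of column 1 = [-1, -1] (multipliers 1, 4, -4, -16), so the columns span a one-dimensional space.
C ≠ 0, hence rank(C) = 1.
rank(C) = 1 < n = 2, so the pair (A, B) is not completely controllable.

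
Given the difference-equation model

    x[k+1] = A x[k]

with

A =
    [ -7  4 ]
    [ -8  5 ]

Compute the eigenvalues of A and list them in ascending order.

-3, 1

det(zI - A) = z^2 - (tr A)z + det A, with tr A = (-7) + 5 = -2 and det A = (-7)·5 - 4·(-8) = -35 - (-32) = -3.
So p(z) = det(zI - A) = z^2 + 2z - 3.
Factor z^2 + 2z - 3: two numbers with sum -2 and product -3 are 1 and -3, so z^2 + 2z - 3 = (z - 1)(z + 3).
Hence p(z) = (z - 1) (z + 3), with roots -3, 1.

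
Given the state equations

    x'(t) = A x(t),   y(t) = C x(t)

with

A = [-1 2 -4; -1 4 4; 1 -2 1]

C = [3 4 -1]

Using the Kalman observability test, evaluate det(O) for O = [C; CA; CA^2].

13082

CA = [[-8, 24, 3]]
CA^2 = [[-13, 74, 131]]
Observability matrix O = [C; CA; CA^2] = [[3, 4, -1], [-8, 24, 3], [-13, 74, 131]]
Expanding along the first row, det(O) = 3·(24·131 - 3·74) - 4·((-8)·131 - 3·(-13)) + (-1)·((-8)·74 - 24·(-13)) = 3·2922 - 4·(-1009) + (-1)·(-280) = 13082
Since det(O) ≠ 0, rank(O) = 3 and the system is completely observable.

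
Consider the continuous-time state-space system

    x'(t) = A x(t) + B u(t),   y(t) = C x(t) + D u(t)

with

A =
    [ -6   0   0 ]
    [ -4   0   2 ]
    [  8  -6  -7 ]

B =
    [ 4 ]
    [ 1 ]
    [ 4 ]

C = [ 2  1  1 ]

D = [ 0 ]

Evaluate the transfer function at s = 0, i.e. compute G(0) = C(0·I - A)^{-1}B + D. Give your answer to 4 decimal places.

2.7500

G(0) = C(-A)^{-1}B + D = -C A^{-1} B + D.
det A = -72, so A^{-1} = (1/-72)·adj(A) = [[-1/6, 0, 0], [1/6, -7/12, -1/6], [-1/3, 1/2, 0]]
A^{-1} B = [-2/3, -7/12, -5/6]^T
C A^{-1} B = -11/4
G(0) = D - C A^{-1} B = 0 - (-11/4) = 11/4 ≈ 2.7500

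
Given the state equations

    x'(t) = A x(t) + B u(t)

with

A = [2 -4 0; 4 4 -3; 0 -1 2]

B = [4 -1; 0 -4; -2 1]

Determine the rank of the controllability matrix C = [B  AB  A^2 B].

3

AB = [[8, 14], [22, -23], [-4, 6]]
A^2B = [[-72, 120], [132, -54], [-30, 35]]
Controllability matrix C = [B  AB  A^2B] = [[4, -1, 8, 14, -72, 120], [0, -4, 22, -23, 132, -54], [-2, 1, -4, 6, -30, 35]]
Take the 3×3 submatrix of C formed by columns 1, 2, 3: [[4, -1, 8], [0, -4, 22], [-2, 1, -4]]. Its determinant is 4·((-4)·(-4) - 22·1) - (-1)·(0·(-4) - 22·(-2)) + 8·(0·1 - (-4)·(-2)) = 4·(-6) - (-1)·44 + 8·(-8) = -44 ≠ 0.
So rank(C) ≥ 3; since C has 3 rows, rank(C) = 3.
rank(C) = 3 = n, so the pair (A, B) is completely controllable.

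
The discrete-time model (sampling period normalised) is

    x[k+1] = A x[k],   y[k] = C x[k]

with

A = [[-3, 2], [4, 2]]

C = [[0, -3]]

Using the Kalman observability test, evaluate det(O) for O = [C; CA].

CA = [[-12, -6]]
Observability matrix O = [C; CA] = [[0, -3], [-12, -6]]
det(O) = 0·(-6) - (-3)·(-12) = 0 - 36 = -36
Since det(O) ≠ 0, rank(O) = 2 and the system is completely observable.

-36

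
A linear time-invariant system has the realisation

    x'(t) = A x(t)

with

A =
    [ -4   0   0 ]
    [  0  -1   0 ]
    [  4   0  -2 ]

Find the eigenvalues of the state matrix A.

-4, -2, -1

det(sI - A) = s^3 - (tr A)s^2 + (M11 + M22 + M33)s - det A, where Mii is the 2×2 principal minor of A obtained by deleting row i and column i.
tr A = (-4) + (-1) + (-2) = -7; M11 = (-1)·(-2) - 0·0 = 2 - 0 = 2; M22 = (-4)·(-2) - 0·4 = 8 - 0 = 8; M33 = (-4)·(-1) - 0·0 = 4 - 0 = 4; sum of minors = 14.
det A = (-4)·((-1)·(-2) - 0·0) - 0·(0·(-2) - 0·4) + 0·(0·0 - (-1)·4) = (-4)·2 - 0·0 + 0·4 = -8.
So p(s) = det(sI - A) = s^3 + 7s^2 + 14s + 8.
Rational-root test: any integer root divides 8. Testing small divisors, s = -1 works: p(-1) = -1 + 7 + (-14) + 8 = 0, so (s + 1) is a factor.
Dividing, p(s) = (s + 1)(s^2 + 6s + 8).
Factor s^2 + 6s + 8: two numbers with sum -6 and product 8 are -2 and -4, so s^2 + 6s + 8 = (s + 2)(s + 4).
Hence p(s) = (s + 1) (s + 2) (s + 4), with roots -4, -2, -1.
All eigenvalues have negative real part, so the system is asymptotically stable.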